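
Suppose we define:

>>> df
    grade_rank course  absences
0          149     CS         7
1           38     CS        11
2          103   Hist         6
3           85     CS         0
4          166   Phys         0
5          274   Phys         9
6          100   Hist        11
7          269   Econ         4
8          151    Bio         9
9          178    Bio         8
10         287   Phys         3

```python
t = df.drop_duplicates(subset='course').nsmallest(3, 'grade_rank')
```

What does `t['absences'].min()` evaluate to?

drop duplicate course (keep=first):
   grade_rank course  absences
0         149     CS         7
2         103   Hist         6
4         166   Phys         0
7         269   Econ         4
8         151    Bio         9
take 3 rows with smallest grade_rank:
   grade_rank course  absences
2         103   Hist         6
0         149     CS         7
8         151    Bio         9
Taking the min of column 'absences' gives 6.

6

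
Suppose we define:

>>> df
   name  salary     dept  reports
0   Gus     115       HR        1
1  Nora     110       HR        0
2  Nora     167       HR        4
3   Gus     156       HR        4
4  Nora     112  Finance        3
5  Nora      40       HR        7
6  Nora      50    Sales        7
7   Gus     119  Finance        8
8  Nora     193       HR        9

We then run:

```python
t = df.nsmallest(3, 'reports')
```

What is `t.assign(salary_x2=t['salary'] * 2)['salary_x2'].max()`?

230

take 3 rows with smallest reports:
   name  salary     dept  reports
1  Nora     110       HR        0
0   Gus     115       HR        1
4  Nora     112  Finance        3
add column salary_x2 = t['salary'] * 2:
   name  salary     dept  reports  salary_x2
1  Nora     110       HR        0        220
0   Gus     115       HR        1        230
4  Nora     112  Finance        3        224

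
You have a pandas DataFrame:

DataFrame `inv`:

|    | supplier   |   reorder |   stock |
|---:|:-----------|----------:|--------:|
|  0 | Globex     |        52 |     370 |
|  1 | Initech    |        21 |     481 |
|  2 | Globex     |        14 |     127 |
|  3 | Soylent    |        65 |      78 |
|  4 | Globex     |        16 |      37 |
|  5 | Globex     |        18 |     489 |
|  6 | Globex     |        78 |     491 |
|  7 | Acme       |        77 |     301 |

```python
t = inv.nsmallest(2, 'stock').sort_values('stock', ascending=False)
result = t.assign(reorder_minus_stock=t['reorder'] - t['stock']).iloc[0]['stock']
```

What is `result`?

take 2 rows with smallest stock:
  supplier  reorder  stock
4   Globex       16     37
3  Soylent       65     78
sort by stock descending:
  supplier  reorder  stock
3  Soylent       65     78
4   Globex       16     37
add column reorder_minus_stock = t['reorder'] - t['stock']:
  supplier  reorder  stock  reorder_minus_stock
3  Soylent       65     78                  -13
4   Globex       16     37                  -21

78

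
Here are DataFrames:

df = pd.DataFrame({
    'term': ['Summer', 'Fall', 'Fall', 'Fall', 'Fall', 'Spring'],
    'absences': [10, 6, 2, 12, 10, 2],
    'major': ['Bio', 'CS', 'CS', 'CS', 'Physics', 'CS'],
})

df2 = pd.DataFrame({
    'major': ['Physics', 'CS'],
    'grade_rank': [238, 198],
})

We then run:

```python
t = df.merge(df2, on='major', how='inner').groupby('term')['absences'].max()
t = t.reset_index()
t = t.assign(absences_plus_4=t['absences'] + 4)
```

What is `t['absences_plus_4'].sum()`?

22

merge on 'major' (how='inner') → 5 rows:
     term  absences    major  grade_rank
0    Fall         6       CS         198
1    Fall         2       CS         198
2    Fall        12       CS         198
3    Fall        10  Physics         238
4  Spring         2       CS         198
group by term, max of absences:
term
Fall      12
Spring     2
Name: absences, dtype: int64
reset_index():
     term  absences
0    Fall        12
1  Spring         2
add column absences_plus_4 = t['absences'] + 4:
     term  absences  absences_plus_4
0    Fall        12               16
1  Spring         2                6
Then the sum of column 'absences_plus_4': 22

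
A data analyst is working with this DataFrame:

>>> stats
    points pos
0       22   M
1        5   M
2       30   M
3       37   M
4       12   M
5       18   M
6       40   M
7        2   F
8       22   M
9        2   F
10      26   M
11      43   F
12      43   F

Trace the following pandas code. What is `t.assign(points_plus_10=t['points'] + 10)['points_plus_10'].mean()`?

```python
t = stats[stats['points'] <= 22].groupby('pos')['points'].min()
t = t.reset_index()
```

13.5

filter rows where points <= 22:
   points pos
0      22   M
1       5   M
4      12   M
5      18   M
7       2   F
8      22   M
9       2   F
group by pos, min of points:
pos
F    2
M    5
Name: points, dtype: int64
reset_index():
  pos  points
0   F       2
1   M       5
add column points_plus_10 = t['points'] + 10:
  pos  points  points_plus_10
0   F       2              12
1   M       5              15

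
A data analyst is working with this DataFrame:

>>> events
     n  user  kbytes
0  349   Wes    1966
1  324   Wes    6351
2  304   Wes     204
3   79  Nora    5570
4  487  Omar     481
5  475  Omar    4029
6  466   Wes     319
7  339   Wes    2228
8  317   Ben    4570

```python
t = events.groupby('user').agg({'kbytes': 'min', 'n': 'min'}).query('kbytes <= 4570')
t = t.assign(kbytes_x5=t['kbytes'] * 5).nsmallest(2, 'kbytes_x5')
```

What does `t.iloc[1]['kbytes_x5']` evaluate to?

2405

group by user: min(kbytes), min(n):
      kbytes    n
user             
Ben     4570  317
Nora    5570   79
Omar     481  475
Wes      204  304
filter rows where kbytes <= 4570:
      kbytes    n
user             
Ben     4570  317
Omar     481  475
Wes      204  304
add column kbytes_x5 = t['kbytes'] * 5:
      kbytes    n  kbytes_x5
user                        
Ben     4570  317      22850
Omar     481  475       2405
Wes      204  304       1020
take 2 rows with smallest kbytes_x5:
      kbytes    n  kbytes_x5
user                        
Wes      204  304       1020
Omar     481  475       2405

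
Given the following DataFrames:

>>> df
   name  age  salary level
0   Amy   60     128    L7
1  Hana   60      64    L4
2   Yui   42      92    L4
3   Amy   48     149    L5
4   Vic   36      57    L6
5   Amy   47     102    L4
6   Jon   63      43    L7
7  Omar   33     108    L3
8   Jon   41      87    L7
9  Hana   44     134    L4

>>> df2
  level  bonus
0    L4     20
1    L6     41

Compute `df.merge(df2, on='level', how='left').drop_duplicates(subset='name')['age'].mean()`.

merge on 'level' (how='left') → 10 rows:
   name  age  salary level  bonus
0   Amy   60     128    L7    NaN
1  Hana   60      64    L4   20.0
2   Yui   42      92    L4   20.0
3   Amy   48     149    L5    NaN
4   Vic   36      57    L6   41.0
5   Amy   47     102    L4   20.0
6   Jon   63      43    L7    NaN
7  Omar   33     108    L3    NaN
8   Jon   41      87    L7    NaN
9  Hana   44     134    L4   20.0
drop duplicate name (keep=first):
   name  age  salary level  bonus
0   Amy   60     128    L7    NaN
1  Hana   60      64    L4   20.0
2   Yui   42      92    L4   20.0
4   Vic   36      57    L6   41.0
6   Jon   63      43    L7    NaN
7  Omar   33     108    L3    NaN
mean of column 'age' → 49.0

49.0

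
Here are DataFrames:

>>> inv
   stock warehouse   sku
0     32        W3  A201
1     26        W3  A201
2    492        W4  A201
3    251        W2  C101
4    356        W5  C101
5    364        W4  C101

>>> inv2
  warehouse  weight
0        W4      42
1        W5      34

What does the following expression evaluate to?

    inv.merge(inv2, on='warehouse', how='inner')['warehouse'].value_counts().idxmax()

merge on 'warehouse' (how='inner') → 3 rows:
   stock warehouse   sku  weight
0    492        W4  A201      42
1    356        W5  C101      34
2    364        W4  C101      42
value_counts of warehouse:
warehouse
W4    2
W5    1
Name: count, dtype: int64
The label with the largest value is W4.

W4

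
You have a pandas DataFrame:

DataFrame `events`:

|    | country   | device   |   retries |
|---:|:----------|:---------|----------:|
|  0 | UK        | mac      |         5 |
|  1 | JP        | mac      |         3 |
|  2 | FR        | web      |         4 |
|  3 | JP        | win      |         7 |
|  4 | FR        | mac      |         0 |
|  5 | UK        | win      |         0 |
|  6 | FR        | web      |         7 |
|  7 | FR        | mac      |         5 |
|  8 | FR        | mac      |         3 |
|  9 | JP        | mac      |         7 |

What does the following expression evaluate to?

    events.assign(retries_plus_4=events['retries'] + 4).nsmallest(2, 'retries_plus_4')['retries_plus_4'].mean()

add column retries_plus_4 = events['retries'] + 4:
  country device  retries  retries_plus_4
0      UK    mac        5               9
1      JP    mac        3               7
2      FR    web        4               8
3      JP    win        7              11
4      FR    mac        0               4
5      UK    win        0               4
6      FR    web        7              11
7      FR    mac        5               9
8      FR    mac        3               7
9      JP    mac        7              11
take 2 rows with smallest retries_plus_4:
  country device  retries  retries_plus_4
4      FR    mac        0               4
5      UK    win        0               4
The mean of column 'retries_plus_4' is 4.0.

4.0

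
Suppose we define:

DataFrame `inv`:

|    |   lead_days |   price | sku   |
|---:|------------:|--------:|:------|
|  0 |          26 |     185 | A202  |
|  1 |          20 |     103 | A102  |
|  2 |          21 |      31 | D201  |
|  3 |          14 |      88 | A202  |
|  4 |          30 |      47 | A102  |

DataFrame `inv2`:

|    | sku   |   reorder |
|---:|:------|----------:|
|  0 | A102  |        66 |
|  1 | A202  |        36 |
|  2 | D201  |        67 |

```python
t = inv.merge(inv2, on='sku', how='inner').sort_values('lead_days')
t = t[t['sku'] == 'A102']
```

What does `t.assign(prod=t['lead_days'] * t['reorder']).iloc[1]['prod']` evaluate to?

1980

merge on 'sku' (how='inner') → 5 rows:
   lead_days  price   sku  reorder
0         26    185  A202       36
1         20    103  A102       66
2         21     31  D201       67
3         14     88  A202       36
4         30     47  A102       66
sort by lead_days:
   lead_days  price   sku  reorder
3         14     88  A202       36
1         20    103  A102       66
2         21     31  D201       67
0         26    185  A202       36
4         30     47  A102       66
filter rows where sku == 'A102':
   lead_days  price   sku  reorder
1         20    103  A102       66
4         30     47  A102       66
add column prod = t['lead_days'] * t['reorder']:
   lead_days  price   sku  reorder  prod
1         20    103  A102       66  1320
4         30     47  A102       66  1980
So iloc[1]['prod'] = 1980.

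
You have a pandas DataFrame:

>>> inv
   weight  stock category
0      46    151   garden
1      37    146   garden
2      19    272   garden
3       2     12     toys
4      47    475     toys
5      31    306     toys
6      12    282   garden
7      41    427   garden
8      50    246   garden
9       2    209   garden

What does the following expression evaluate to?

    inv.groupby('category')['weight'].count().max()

group by category, count of weight:
category
garden    7
toys      3
Name: weight, dtype: int64

7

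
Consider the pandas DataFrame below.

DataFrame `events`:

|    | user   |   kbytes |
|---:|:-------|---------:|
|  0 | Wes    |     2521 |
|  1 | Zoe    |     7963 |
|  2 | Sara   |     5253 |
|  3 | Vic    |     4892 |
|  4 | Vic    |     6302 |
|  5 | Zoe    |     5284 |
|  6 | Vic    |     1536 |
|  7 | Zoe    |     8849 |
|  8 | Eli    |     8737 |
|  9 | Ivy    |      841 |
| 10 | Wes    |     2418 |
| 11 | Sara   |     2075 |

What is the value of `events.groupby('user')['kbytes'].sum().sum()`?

56671

group by user, sum of kbytes:
user
Eli      8737
Ivy       841
Sara     7328
Vic     12730
Wes      4939
Zoe     22096
Name: kbytes, dtype: int64
So sum() = 56671.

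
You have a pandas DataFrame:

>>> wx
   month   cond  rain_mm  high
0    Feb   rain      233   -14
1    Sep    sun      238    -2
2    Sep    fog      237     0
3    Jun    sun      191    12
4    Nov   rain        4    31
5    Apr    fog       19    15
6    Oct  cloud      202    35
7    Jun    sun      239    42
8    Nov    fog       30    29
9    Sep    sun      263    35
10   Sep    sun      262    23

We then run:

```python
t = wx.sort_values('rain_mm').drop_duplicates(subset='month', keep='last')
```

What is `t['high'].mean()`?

23.6666666667

sort by rain_mm:
   month   cond  rain_mm  high
4    Nov   rain        4    31
5    Apr    fog       19    15
8    Nov    fog       30    29
3    Jun    sun      191    12
6    Oct  cloud      202    35
0    Feb   rain      233   -14
2    Sep    fog      237     0
1    Sep    sun      238    -2
7    Jun    sun      239    42
10   Sep    sun      262    23
9    Sep    sun      263    35
drop duplicate month (keep=last):
  month   cond  rain_mm  high
5   Apr    fog       19    15
8   Nov    fog       30    29
6   Oct  cloud      202    35
0   Feb   rain      233   -14
7   Jun    sun      239    42
9   Sep    sun      263    35
Taking the mean of column 'high' gives 23.6666666667.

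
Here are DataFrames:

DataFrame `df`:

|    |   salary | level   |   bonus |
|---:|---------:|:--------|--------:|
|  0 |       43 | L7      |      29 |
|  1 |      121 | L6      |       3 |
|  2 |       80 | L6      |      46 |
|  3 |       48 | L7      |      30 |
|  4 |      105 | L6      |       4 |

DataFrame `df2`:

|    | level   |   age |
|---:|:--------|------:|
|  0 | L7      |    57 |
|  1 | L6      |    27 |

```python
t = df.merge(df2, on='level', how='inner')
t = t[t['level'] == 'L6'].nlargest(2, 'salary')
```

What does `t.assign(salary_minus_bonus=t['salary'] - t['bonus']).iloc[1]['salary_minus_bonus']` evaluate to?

101

merge on 'level' (how='inner') → 5 rows:
   salary level  bonus  age
0      43    L7     29   57
1     121    L6      3   27
2      80    L6     46   27
3      48    L7     30   57
4     105    L6      4   27
filter rows where level == 'L6':
   salary level  bonus  age
1     121    L6      3   27
2      80    L6     46   27
4     105    L6      4   27
take 2 rows with largest salary:
   salary level  bonus  age
1     121    L6      3   27
4     105    L6      4   27
add column salary_minus_bonus = t['salary'] - t['bonus']:
   salary level  bonus  age  salary_minus_bonus
1     121    L6      3   27                 118
4     105    L6      4   27                 101
Finally, value at position 1, column 'salary_minus_bonus' = 101.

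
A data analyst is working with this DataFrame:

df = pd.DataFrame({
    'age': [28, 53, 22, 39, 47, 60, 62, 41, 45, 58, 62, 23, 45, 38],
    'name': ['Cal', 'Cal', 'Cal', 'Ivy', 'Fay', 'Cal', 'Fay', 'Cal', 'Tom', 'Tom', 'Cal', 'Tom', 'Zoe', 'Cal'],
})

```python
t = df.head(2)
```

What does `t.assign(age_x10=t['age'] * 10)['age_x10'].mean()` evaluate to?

take first 2 rows:
   age name
0   28  Cal
1   53  Cal
add column age_x10 = t['age'] * 10:
   age name  age_x10
0   28  Cal      280
1   53  Cal      530
Reading off the mean of column 'age_x10', we get 405.0.

405.0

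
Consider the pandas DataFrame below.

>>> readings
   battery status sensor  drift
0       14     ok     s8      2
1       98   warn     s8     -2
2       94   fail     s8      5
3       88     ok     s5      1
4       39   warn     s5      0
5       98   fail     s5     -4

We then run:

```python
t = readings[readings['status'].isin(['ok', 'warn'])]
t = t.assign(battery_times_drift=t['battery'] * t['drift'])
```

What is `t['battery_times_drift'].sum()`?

filter rows where status in ['ok', 'warn']:
   battery status sensor  drift
0       14     ok     s8      2
1       98   warn     s8     -2
3       88     ok     s5      1
4       39   warn     s5      0
add column battery_times_drift = t['battery'] * t['drift']:
   battery status sensor  drift  battery_times_drift
0       14     ok     s8      2                   28
1       98   warn     s8     -2                 -196
3       88     ok     s5      1                   88
4       39   warn     s5      0                    0

-80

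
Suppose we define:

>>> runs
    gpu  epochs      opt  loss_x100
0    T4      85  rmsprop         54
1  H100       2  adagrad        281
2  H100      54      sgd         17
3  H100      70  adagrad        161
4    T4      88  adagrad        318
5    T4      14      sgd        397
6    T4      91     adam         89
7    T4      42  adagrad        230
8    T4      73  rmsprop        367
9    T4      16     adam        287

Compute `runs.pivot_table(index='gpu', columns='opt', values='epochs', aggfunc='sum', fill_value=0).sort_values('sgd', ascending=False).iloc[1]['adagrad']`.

pivot: rows=gpu, cols=opt, sum(epochs):
opt   adagrad  adam  rmsprop  sgd
gpu                              
H100       72     0        0   54
T4        130   107      158   14
sort by sgd descending:
opt   adagrad  adam  rmsprop  sgd
gpu                              
H100       72     0        0   54
T4        130   107      158   14

130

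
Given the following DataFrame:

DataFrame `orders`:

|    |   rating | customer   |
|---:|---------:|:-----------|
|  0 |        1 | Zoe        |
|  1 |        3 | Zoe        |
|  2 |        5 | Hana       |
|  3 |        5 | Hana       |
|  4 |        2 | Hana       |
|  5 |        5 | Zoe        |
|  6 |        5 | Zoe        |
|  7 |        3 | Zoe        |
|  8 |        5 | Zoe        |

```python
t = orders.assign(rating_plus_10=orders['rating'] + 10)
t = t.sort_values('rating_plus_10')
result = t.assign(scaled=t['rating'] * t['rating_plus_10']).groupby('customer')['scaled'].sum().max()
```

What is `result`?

314

add column rating_plus_10 = orders['rating'] + 10:
   rating customer  rating_plus_10
0       1      Zoe              11
1       3      Zoe              13
2       5     Hana              15
3       5     Hana              15
4       2     Hana              12
5       5      Zoe              15
6       5      Zoe              15
7       3      Zoe              13
8       5      Zoe              15
sort by rating_plus_10:
   rating customer  rating_plus_10
0       1      Zoe              11
4       2     Hana              12
1       3      Zoe              13
7       3      Zoe              13
2       5     Hana              15
3       5     Hana              15
5       5      Zoe              15
6       5      Zoe              15
8       5      Zoe              15
add column scaled = t['rating'] * t['rating_plus_10']:
   rating customer  rating_plus_10  scaled
0       1      Zoe              11      11
4       2     Hana              12      24
1       3      Zoe              13      39
7       3      Zoe              13      39
2       5     Hana              15      75
3       5     Hana              15      75
5       5      Zoe              15      75
6       5      Zoe              15      75
8       5      Zoe              15      75
group by customer, sum of scaled:
customer
Hana    174
Zoe     314
Name: scaled, dtype: int64
Reading off the max of the resulting series, we get 314.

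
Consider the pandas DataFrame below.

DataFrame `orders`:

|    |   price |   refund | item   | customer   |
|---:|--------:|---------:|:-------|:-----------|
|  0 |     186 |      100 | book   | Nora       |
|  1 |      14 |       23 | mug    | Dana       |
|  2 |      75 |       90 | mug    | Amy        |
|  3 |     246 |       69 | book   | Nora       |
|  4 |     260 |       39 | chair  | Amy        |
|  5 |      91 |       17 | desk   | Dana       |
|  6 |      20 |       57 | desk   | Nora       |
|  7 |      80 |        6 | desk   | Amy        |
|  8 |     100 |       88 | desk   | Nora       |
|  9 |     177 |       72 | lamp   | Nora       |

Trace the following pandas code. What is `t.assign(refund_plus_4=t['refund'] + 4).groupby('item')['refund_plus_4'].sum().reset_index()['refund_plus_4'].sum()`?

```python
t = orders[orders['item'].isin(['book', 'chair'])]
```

220

filter rows where item in ['book', 'chair']:
   price  refund   item customer
0    186     100   book     Nora
3    246      69   book     Nora
4    260      39  chair      Amy
add column refund_plus_4 = t['refund'] + 4:
   price  refund   item customer  refund_plus_4
0    186     100   book     Nora            104
3    246      69   book     Nora             73
4    260      39  chair      Amy             43
group by item, sum of refund_plus_4:
item
book     177
chair     43
Name: refund_plus_4, dtype: int64
reset_index():
    item  refund_plus_4
0   book            177
1  chair             43
sum of column 'refund_plus_4' → 220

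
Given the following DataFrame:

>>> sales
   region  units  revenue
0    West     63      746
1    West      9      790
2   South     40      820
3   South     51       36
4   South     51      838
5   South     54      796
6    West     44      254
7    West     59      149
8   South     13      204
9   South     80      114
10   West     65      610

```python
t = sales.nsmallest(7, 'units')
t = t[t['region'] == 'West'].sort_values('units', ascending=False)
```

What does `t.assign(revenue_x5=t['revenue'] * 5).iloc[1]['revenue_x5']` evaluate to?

3950

take 7 rows with smallest units:
  region  units  revenue
1   West      9      790
8  South     13      204
2  South     40      820
6   West     44      254
3  South     51       36
4  South     51      838
5  South     54      796
filter rows where region == 'West':
  region  units  revenue
1   West      9      790
6   West     44      254
sort by units descending:
  region  units  revenue
6   West     44      254
1   West      9      790
add column revenue_x5 = t['revenue'] * 5:
  region  units  revenue  revenue_x5
6   West     44      254        1270
1   West      9      790        3950
The value at position 1, column 'revenue_x5' is 3950.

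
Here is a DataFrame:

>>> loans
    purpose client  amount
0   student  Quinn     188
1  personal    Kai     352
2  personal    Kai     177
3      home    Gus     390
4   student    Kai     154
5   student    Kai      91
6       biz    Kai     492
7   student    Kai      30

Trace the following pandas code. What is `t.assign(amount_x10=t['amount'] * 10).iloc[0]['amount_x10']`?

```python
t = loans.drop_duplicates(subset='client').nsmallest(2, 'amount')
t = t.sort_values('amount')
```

drop duplicate client (keep=first):
    purpose client  amount
0   student  Quinn     188
1  personal    Kai     352
3      home    Gus     390
take 2 rows with smallest amount:
    purpose client  amount
0   student  Quinn     188
1  personal    Kai     352
sort by amount:
    purpose client  amount
0   student  Quinn     188
1  personal    Kai     352
add column amount_x10 = t['amount'] * 10:
    purpose client  amount  amount_x10
0   student  Quinn     188        1880
1  personal    Kai     352        3520
Taking the value at position 0, column 'amount_x10' gives 1880.

1880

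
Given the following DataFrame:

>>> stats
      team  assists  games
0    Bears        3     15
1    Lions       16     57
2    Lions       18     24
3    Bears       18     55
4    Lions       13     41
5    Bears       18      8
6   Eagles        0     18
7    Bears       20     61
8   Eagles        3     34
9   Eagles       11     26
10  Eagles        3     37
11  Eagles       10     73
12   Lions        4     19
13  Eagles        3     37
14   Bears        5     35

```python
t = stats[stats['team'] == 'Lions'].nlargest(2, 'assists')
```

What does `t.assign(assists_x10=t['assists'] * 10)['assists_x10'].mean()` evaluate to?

170.0

filter rows where team == 'Lions':
     team  assists  games
1   Lions       16     57
2   Lions       18     24
4   Lions       13     41
12  Lions        4     19
take 2 rows with largest assists:
    team  assists  games
2  Lions       18     24
1  Lions       16     57
add column assists_x10 = t['assists'] * 10:
    team  assists  games  assists_x10
2  Lions       18     24          180
1  Lions       16     57          160
Reading off the mean of column 'assists_x10', we get 170.0.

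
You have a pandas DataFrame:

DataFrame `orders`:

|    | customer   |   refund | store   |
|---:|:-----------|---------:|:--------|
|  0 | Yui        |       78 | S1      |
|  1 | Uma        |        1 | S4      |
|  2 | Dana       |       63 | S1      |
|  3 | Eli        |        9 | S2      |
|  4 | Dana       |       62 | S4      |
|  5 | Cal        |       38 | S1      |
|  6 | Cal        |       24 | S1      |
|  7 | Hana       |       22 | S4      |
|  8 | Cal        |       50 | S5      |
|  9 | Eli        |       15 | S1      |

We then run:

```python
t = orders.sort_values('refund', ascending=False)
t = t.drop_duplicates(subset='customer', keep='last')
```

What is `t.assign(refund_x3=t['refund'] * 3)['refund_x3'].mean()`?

sort by refund descending:
  customer  refund store
0      Yui      78    S1
2     Dana      63    S1
4     Dana      62    S4
8      Cal      50    S5
5      Cal      38    S1
6      Cal      24    S1
7     Hana      22    S4
9      Eli      15    S1
3      Eli       9    S2
1      Uma       1    S4
drop duplicate customer (keep=last):
  customer  refund store
0      Yui      78    S1
4     Dana      62    S4
6      Cal      24    S1
7     Hana      22    S4
3      Eli       9    S2
1      Uma       1    S4
add column refund_x3 = t['refund'] * 3:
  customer  refund store  refund_x3
0      Yui      78    S1        234
4     Dana      62    S4        186
6      Cal      24    S1         72
7     Hana      22    S4         66
3      Eli       9    S2         27
1      Uma       1    S4          3
Taking the mean of column 'refund_x3' gives 98.0.

98.0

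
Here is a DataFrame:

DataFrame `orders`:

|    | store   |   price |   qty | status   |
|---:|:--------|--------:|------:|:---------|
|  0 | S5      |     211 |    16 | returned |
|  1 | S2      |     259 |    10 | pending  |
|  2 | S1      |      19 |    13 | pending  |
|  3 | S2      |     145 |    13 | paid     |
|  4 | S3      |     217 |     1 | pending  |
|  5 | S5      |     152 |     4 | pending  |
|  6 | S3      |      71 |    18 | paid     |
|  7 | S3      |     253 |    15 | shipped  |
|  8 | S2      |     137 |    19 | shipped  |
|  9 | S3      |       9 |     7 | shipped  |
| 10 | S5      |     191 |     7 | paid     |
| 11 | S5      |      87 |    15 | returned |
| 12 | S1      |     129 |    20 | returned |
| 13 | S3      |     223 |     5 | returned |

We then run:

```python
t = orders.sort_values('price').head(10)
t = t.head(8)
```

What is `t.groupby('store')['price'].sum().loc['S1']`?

148

sort by price:
   store  price  qty    status
9     S3      9    7   shipped
2     S1     19   13   pending
6     S3     71   18      paid
11    S5     87   15  returned
12    S1    129   20  returned
8     S2    137   19   shipped
3     S2    145   13      paid
5     S5    152    4   pending
10    S5    191    7      paid
0     S5    211   16  returned
4     S3    217    1   pending
13    S3    223    5  returned
7     S3    253   15   shipped
1     S2    259   10   pending
take first 10 rows:
   store  price  qty    status
9     S3      9    7   shipped
2     S1     19   13   pending
6     S3     71   18      paid
11    S5     87   15  returned
12    S1    129   20  returned
8     S2    137   19   shipped
3     S2    145   13      paid
5     S5    152    4   pending
10    S5    191    7      paid
0     S5    211   16  returned
take first 8 rows:
   store  price  qty    status
9     S3      9    7   shipped
2     S1     19   13   pending
6     S3     71   18      paid
11    S5     87   15  returned
12    S1    129   20  returned
8     S2    137   19   shipped
3     S2    145   13      paid
5     S5    152    4   pending
group by store, sum of price:
store
S1    148
S2    282
S3     80
S5    239
Name: price, dtype: int64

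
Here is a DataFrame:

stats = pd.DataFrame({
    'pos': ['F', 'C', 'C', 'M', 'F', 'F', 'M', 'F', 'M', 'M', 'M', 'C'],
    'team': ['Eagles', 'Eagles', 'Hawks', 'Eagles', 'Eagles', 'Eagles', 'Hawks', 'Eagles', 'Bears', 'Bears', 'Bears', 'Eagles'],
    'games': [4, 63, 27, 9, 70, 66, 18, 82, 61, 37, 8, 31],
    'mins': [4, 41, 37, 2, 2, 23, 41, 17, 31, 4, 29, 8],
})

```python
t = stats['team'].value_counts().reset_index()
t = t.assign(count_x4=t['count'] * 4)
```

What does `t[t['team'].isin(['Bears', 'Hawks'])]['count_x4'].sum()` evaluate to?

20

value_counts of team:
team
Eagles    7
Bears     3
Hawks     2
Name: count, dtype: int64
reset_index():
     team  count
0  Eagles      7
1   Bears      3
2   Hawks      2
add column count_x4 = t['count'] * 4:
     team  count  count_x4
0  Eagles      7        28
1   Bears      3        12
2   Hawks      2         8
filter rows where team in ['Bears', 'Hawks']:
    team  count  count_x4
1  Bears      3        12
2  Hawks      2         8
Then the sum of column 'count_x4': 20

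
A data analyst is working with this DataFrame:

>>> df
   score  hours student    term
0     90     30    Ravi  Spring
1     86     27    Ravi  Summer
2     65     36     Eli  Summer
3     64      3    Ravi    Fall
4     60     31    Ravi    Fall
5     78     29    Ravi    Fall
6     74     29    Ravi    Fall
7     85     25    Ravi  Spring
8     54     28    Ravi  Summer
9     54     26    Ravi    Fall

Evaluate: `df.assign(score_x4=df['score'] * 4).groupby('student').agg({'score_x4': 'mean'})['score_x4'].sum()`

add column score_x4 = df['score'] * 4:
   score  hours student    term  score_x4
0     90     30    Ravi  Spring       360
1     86     27    Ravi  Summer       344
2     65     36     Eli  Summer       260
3     64      3    Ravi    Fall       256
4     60     31    Ravi    Fall       240
5     78     29    Ravi    Fall       312
6     74     29    Ravi    Fall       296
7     85     25    Ravi  Spring       340
8     54     28    Ravi  Summer       216
9     54     26    Ravi    Fall       216
group by student, mean of score_x4:
           score_x4
student            
Eli      260.000000
Ravi     286.666667

546.666666667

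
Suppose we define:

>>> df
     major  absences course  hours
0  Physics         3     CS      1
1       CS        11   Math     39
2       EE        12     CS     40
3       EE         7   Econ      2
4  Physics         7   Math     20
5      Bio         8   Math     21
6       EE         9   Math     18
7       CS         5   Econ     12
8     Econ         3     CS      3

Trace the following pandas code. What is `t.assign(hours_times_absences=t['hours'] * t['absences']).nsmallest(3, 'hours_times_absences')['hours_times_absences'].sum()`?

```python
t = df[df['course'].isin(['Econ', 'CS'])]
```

26

filter rows where course in ['Econ', 'CS']:
     major  absences course  hours
0  Physics         3     CS      1
2       EE        12     CS     40
3       EE         7   Econ      2
7       CS         5   Econ     12
8     Econ         3     CS      3
add column hours_times_absences = t['hours'] * t['absences']:
     major  absences course  hours  hours_times_absences
0  Physics         3     CS      1                     3
2       EE        12     CS     40                   480
3       EE         7   Econ      2                    14
7       CS         5   Econ     12                    60
8     Econ         3     CS      3                     9
take 3 rows with smallest hours_times_absences:
     major  absences course  hours  hours_times_absences
0  Physics         3     CS      1                     3
8     Econ         3     CS      3                     9
3       EE         7   Econ      2                    14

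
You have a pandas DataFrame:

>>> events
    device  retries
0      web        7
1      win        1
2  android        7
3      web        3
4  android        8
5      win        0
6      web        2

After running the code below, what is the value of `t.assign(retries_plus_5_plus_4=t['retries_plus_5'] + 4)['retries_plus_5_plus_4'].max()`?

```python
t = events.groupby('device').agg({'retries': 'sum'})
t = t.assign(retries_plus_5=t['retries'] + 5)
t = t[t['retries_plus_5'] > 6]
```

24

group by device, sum of retries:
         retries
device          
android       15
web           12
win            1
add column retries_plus_5 = t['retries'] + 5:
         retries  retries_plus_5
device                          
android       15              20
web           12              17
win            1               6
filter rows where retries_plus_5 > 6:
         retries  retries_plus_5
device                          
android       15              20
web           12              17
add column retries_plus_5_plus_4 = t['retries_plus_5'] + 4:
         retries  retries_plus_5  retries_plus_5_plus_4
device                                                 
android       15              20                     24
web           12              17                     21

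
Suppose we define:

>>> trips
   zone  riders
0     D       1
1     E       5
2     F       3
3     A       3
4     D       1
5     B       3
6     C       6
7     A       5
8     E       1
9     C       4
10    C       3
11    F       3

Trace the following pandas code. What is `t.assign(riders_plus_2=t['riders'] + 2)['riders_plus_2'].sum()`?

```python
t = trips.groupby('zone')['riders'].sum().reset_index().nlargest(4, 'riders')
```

group by zone, sum of riders:
zone
A     8
B     3
C    13
D     2
E     6
F     6
Name: riders, dtype: int64
reset_index():
  zone  riders
0    A       8
1    B       3
2    C      13
3    D       2
4    E       6
5    F       6
take 4 rows with largest riders:
  zone  riders
2    C      13
0    A       8
4    E       6
5    F       6
add column riders_plus_2 = t['riders'] + 2:
  zone  riders  riders_plus_2
2    C      13             15
0    A       8             10
4    E       6              8
5    F       6              8
Finally, sum of column 'riders_plus_2' = 41.

41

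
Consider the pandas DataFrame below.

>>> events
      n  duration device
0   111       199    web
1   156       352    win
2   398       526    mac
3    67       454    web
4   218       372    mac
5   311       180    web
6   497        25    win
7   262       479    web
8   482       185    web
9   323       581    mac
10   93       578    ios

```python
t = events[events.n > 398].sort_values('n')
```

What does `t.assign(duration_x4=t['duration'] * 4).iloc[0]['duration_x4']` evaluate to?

740

filter rows where n > 398:
     n  duration device
6  497        25    win
8  482       185    web
sort by n:
     n  duration device
8  482       185    web
6  497        25    win
add column duration_x4 = t['duration'] * 4:
     n  duration device  duration_x4
8  482       185    web          740
6  497        25    win          100
Finally, value at position 0, column 'duration_x4' = 740.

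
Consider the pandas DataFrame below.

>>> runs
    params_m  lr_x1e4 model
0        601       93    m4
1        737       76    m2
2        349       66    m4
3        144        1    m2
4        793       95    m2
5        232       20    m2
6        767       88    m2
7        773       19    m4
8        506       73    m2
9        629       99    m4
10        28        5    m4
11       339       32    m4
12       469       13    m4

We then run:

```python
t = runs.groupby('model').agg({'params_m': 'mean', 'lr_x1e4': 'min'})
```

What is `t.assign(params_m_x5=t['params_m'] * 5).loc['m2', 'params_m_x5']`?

2649.16666667

group by model: mean(params_m), min(lr_x1e4):
         params_m  lr_x1e4
model                     
m2     529.833333        1
m4     455.428571        5
add column params_m_x5 = t['params_m'] * 5:
         params_m  lr_x1e4  params_m_x5
model                                  
m2     529.833333        1  2649.166667
m4     455.428571        5  2277.142857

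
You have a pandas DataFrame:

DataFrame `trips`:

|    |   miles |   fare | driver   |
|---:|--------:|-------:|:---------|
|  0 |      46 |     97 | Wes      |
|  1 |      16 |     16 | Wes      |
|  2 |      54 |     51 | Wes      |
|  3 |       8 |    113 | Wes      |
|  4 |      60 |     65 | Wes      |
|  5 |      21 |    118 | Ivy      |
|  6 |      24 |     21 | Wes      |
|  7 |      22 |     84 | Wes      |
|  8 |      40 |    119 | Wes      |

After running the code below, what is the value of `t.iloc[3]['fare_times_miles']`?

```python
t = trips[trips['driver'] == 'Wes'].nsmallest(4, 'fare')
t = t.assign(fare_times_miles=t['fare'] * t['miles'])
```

3900

filter rows where driver == 'Wes':
   miles  fare driver
0     46    97    Wes
1     16    16    Wes
2     54    51    Wes
3      8   113    Wes
4     60    65    Wes
6     24    21    Wes
7     22    84    Wes
8     40   119    Wes
take 4 rows with smallest fare:
   miles  fare driver
1     16    16    Wes
6     24    21    Wes
2     54    51    Wes
4     60    65    Wes
add column fare_times_miles = t['fare'] * t['miles']:
   miles  fare driver  fare_times_miles
1     16    16    Wes               256
6     24    21    Wes               504
2     54    51    Wes              2754
4     60    65    Wes              3900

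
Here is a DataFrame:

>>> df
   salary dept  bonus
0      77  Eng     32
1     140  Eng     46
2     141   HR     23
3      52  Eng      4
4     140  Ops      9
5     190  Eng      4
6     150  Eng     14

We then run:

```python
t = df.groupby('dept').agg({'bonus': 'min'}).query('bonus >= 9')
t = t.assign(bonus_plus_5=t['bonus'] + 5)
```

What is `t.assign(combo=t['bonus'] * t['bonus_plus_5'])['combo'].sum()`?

770

group by dept, min of bonus:
      bonus
dept       
Eng       4
HR       23
Ops       9
filter rows where bonus >= 9:
      bonus
dept       
HR       23
Ops       9
add column bonus_plus_5 = t['bonus'] + 5:
      bonus  bonus_plus_5
dept                     
HR       23            28
Ops       9            14
add column combo = t['bonus'] * t['bonus_plus_5']:
      bonus  bonus_plus_5  combo
dept                            
HR       23            28    644
Ops       9            14    126
Hence 770.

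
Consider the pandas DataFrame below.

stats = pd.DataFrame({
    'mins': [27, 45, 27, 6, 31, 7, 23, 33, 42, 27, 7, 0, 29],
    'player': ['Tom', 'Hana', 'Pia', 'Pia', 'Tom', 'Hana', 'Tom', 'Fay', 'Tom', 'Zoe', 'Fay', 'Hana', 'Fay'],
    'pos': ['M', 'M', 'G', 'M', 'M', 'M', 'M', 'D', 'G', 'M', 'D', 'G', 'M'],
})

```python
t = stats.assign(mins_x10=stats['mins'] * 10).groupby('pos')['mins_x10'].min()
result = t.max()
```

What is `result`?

add column mins_x10 = stats['mins'] * 10:
    mins player pos  mins_x10
0     27    Tom   M       270
1     45   Hana   M       450
2     27    Pia   G       270
3      6    Pia   M        60
4     31    Tom   M       310
5      7   Hana   M        70
6     23    Tom   M       230
7     33    Fay   D       330
8     42    Tom   G       420
9     27    Zoe   M       270
10     7    Fay   D        70
11     0   Hana   G         0
12    29    Fay   M       290
group by pos, min of mins_x10:
pos
D    70
G     0
M    60
Name: mins_x10, dtype: int64
max of the resulting series → 70

70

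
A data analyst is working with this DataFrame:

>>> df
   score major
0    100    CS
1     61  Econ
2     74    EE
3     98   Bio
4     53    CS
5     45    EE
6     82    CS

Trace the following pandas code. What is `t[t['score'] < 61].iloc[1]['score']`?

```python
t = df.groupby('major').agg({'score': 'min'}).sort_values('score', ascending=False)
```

group by major, min of score:
       score
major       
Bio       98
CS        53
EE        45
Econ      61
sort by score descending:
       score
major       
Bio       98
Econ      61
CS        53
EE        45
filter rows where score < 61:
       score
major       
CS        53
EE        45
Taking the value at position 1, column 'score' gives 45.

45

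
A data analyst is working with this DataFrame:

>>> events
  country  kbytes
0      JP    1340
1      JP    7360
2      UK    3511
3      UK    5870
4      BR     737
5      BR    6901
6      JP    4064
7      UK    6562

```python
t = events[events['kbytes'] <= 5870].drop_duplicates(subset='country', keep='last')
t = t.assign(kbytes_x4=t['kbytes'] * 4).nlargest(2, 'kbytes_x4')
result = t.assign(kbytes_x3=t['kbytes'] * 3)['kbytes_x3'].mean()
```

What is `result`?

filter rows where kbytes <= 5870:
  country  kbytes
0      JP    1340
2      UK    3511
3      UK    5870
4      BR     737
6      JP    4064
drop duplicate country (keep=last):
  country  kbytes
3      UK    5870
4      BR     737
6      JP    4064
add column kbytes_x4 = t['kbytes'] * 4:
  country  kbytes  kbytes_x4
3      UK    5870      23480
4      BR     737       2948
6      JP    4064      16256
take 2 rows with largest kbytes_x4:
  country  kbytes  kbytes_x4
3      UK    5870      23480
6      JP    4064      16256
add column kbytes_x3 = t['kbytes'] * 3:
  country  kbytes  kbytes_x4  kbytes_x3
3      UK    5870      23480      17610
6      JP    4064      16256      12192

14901.0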